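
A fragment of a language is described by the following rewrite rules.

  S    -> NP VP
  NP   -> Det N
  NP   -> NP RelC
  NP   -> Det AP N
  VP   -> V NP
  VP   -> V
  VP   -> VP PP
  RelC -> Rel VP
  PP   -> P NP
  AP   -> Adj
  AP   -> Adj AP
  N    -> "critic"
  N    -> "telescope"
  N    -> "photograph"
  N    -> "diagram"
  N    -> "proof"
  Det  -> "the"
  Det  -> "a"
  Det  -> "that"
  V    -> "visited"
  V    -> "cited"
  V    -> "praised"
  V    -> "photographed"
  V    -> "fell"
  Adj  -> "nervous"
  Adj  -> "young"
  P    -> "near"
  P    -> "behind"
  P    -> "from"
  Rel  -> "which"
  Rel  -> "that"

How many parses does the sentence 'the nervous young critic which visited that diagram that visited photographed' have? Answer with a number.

2

The two bracketings:
[S [NP [NP [Det the] [AP [Adj nervous] [AP [Adj young]]] [N critic]] [RelC [Rel which] [VP [V visited] [NP [NP [Det that] [N diagram]] [RelC [Rel that] [VP [V visited]]]]]]] [VP [V photographed]]]
[S [NP [NP [NP [Det the] [AP [Adj nervous] [AP [Adj young]]] [N critic]] [RelC [Rel which] [VP [V visited] [NP [Det that] [N diagram]]]]] [RelC [Rel that] [VP [V visited]]]] [VP [V photographed]]]
The trees differ in how a recursive rule is bracketed over the same span.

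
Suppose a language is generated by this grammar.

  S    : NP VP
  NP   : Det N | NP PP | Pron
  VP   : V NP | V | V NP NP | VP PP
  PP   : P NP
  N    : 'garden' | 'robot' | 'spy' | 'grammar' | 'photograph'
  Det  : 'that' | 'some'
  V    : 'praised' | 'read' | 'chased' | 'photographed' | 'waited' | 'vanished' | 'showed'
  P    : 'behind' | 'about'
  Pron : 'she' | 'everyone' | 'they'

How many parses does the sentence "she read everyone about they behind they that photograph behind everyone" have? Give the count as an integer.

Two of the 4 distinct bracketings:
[S [NP [Pron she]] [VP [V read] [NP [NP [Pron everyone]] [PP [P about] [NP [NP [Pron they]] [PP [P behind] [NP [Pron they]]]]]] [NP [NP [Det that] [N photograph]] [PP [P behind] [NP [Pron everyone]]]]]]
[S [NP [Pron she]] [VP [V read] [NP [NP [NP [Pron everyone]] [PP [P about] [NP [Pron they]]]] [PP [P behind] [NP [Pron they]]]] [NP [NP [Det that] [N photograph]] [PP [P behind] [NP [Pron everyone]]]]]]
The trees differ in how a recursive rule is bracketed over the same span.

4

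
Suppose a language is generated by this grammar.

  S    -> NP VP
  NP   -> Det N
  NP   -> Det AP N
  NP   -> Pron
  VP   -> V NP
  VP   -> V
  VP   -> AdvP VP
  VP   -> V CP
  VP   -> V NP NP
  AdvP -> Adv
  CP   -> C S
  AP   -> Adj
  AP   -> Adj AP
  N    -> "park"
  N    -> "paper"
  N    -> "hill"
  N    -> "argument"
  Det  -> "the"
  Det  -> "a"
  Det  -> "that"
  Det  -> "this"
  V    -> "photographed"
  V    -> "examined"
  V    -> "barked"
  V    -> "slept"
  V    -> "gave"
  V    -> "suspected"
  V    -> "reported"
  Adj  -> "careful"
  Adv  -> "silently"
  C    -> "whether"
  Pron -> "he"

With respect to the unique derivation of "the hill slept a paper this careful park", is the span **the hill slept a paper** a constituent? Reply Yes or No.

No

[S [NP [Det the] [N hill]] [VP [V slept] [NP [Det a] [N paper]] [NP [Det this] [AP [Adj careful]] [N park]]]]
The smallest constituent containing 'the hill slept a paper' is the S spanning 'the hill slept a paper this careful park'; no single node in the tree dominates exactly the given words.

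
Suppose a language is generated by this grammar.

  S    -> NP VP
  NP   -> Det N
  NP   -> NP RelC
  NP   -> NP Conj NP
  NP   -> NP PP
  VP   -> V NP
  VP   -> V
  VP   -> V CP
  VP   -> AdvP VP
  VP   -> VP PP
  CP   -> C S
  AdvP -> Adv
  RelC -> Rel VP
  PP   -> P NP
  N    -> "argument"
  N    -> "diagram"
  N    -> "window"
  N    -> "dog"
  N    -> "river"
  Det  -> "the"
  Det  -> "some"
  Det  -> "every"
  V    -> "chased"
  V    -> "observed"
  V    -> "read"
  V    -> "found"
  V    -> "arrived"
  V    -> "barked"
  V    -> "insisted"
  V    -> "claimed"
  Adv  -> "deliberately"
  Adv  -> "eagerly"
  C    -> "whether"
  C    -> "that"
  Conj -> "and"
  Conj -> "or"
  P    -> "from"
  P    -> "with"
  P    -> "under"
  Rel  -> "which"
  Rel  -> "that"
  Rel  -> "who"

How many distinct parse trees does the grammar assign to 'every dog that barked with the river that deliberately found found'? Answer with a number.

4

Two of the 4 distinct bracketings:
[S [NP [NP [Det every] [N dog]] [RelC [Rel that] [VP [VP [V barked]] [PP [P with] [NP [NP [Det the] [N river]] [RelC [Rel that] [VP [AdvP [Adv deliberately]] [VP [V found]]]]]]]]] [VP [V found]]]
[S [NP [NP [NP [Det every] [N dog]] [RelC [Rel that] [VP [VP [V barked]] [PP [P with] [NP [Det the] [N river]]]]]] [RelC [Rel that] [VP [AdvP [Adv deliberately]] [VP [V found]]]]] [VP [V found]]]
The trees differ in how a recursive rule is bracketed over the same span.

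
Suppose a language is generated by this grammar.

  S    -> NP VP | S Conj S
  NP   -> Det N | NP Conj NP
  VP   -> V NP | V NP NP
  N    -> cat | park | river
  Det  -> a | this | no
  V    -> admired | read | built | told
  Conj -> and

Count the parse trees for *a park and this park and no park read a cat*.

2

The two bracketings:
[S [NP [NP [Det a] [N park]] [Conj and] [NP [NP [Det this] [N park]] [Conj and] [NP [Det no] [N park]]]] [VP [V read] [NP [Det a] [N cat]]]]
[S [NP [NP [NP [Det a] [N park]] [Conj and] [NP [Det this] [N park]]] [Conj and] [NP [Det no] [N park]]] [VP [V read] [NP [Det a] [N cat]]]]
The trees differ in how a recursive rule is bracketed over the same span.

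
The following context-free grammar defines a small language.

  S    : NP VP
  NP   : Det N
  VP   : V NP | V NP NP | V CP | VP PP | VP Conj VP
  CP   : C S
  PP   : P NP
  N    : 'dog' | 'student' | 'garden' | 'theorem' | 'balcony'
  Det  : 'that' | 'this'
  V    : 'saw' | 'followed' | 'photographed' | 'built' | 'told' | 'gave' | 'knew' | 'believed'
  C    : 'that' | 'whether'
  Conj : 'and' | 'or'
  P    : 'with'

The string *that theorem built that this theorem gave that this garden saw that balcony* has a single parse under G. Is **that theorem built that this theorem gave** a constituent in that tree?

[S [NP [Det that] [N theorem]] [VP [V built] [CP [C that] [S [NP [Det this] [N theorem]] [VP [V gave] [CP [C that] [S [NP [Det this] [N garden]] [VP [V saw] [NP [Det that] [N balcony]]]]]]]]]]
The smallest constituent containing 'that theorem built that this theorem gave' is the S spanning 'that theorem built that this theorem gave that this garden saw that balcony'; no single node in the tree dominates exactly the given words.

No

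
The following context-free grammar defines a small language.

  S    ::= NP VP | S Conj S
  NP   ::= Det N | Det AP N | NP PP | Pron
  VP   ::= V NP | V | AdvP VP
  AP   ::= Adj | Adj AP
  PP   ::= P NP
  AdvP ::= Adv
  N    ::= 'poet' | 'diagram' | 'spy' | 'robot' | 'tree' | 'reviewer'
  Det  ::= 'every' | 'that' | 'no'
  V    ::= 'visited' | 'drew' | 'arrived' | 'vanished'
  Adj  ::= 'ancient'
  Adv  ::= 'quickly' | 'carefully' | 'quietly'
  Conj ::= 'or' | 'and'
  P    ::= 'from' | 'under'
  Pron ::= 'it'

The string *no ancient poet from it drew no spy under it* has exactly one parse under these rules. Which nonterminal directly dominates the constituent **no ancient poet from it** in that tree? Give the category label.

S

[S [NP [NP [Det no] [AP [Adj ancient]] [N poet]] [PP [P from] [NP [Pron it]]]] [VP [V drew] [NP [NP [Det no] [N spy]] [PP [P under] [NP [Pron it]]]]]]
The span 'no ancient poet from it' is the NP node built by NP → NP PP.
Its mother is the S built by S → NP VP.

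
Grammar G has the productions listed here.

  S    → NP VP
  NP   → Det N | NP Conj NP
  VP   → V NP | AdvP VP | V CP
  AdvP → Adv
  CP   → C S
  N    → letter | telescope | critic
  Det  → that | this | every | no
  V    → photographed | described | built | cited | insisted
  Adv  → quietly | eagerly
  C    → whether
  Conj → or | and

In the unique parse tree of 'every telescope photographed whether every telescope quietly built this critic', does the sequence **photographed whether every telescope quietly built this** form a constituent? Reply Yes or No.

No

[S [NP [Det every] [N telescope]] [VP [V photographed] [CP [C whether] [S [NP [Det every] [N telescope]] [VP [AdvP [Adv quietly]] [VP [V built] [NP [Det this] [N critic]]]]]]]]
The smallest constituent containing 'photographed whether every telescope quietly built this' is the VP spanning 'photographed whether every telescope quietly built this critic'; no single node in the tree dominates exactly the given words.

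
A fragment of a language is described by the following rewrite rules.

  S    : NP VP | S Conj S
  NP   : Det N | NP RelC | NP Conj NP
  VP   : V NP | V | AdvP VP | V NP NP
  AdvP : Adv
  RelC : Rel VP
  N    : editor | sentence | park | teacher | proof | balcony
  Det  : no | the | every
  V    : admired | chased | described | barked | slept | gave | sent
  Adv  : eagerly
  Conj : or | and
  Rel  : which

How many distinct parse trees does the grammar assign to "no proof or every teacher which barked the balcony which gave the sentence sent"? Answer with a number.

Two of the 7 distinct bracketings:
[S [NP [NP [NP [Det no] [N proof]] [Conj or] [NP [Det every] [N teacher]]] [RelC [Rel which] [VP [V barked] [NP [NP [Det the] [N balcony]] [RelC [Rel which] [VP [V gave] [NP [Det the] [N sentence]]]]]]]] [VP [V sent]]]
[S [NP [NP [NP [Det no] [N proof]] [Conj or] [NP [Det every] [N teacher]]] [RelC [Rel which] [VP [V barked] [NP [NP [Det the] [N balcony]] [RelC [Rel which] [VP [V gave]]]] [NP [Det the] [N sentence]]]]] [VP [V sent]]]
The difference turns on whether VP → V NP is used at the relevant span, versus an alternative expansion of VP.

7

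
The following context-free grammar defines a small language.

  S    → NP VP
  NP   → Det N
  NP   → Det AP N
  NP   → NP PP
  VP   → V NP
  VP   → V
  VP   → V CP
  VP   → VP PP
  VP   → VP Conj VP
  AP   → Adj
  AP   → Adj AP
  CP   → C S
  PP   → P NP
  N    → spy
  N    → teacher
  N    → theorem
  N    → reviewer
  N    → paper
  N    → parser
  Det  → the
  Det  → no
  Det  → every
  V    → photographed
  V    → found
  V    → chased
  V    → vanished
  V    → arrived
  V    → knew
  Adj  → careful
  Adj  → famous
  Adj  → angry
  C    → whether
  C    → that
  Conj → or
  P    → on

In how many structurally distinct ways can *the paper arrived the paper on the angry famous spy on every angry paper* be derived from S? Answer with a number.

Two of the 5 distinct bracketings:
[S [NP [Det the] [N paper]] [VP [V arrived] [NP [NP [Det the] [N paper]] [PP [P on] [NP [NP [Det the] [AP [Adj angry] [AP [Adj famous]]] [N spy]] [PP [P on] [NP [Det every] [AP [Adj angry]] [N paper]]]]]]]]
[S [NP [Det the] [N paper]] [VP [V arrived] [NP [NP [NP [Det the] [N paper]] [PP [P on] [NP [Det the] [AP [Adj angry] [AP [Adj famous]]] [N spy]]]] [PP [P on] [NP [Det every] [AP [Adj angry]] [N paper]]]]]]
The trees differ in how a recursive rule is bracketed over the same span.

5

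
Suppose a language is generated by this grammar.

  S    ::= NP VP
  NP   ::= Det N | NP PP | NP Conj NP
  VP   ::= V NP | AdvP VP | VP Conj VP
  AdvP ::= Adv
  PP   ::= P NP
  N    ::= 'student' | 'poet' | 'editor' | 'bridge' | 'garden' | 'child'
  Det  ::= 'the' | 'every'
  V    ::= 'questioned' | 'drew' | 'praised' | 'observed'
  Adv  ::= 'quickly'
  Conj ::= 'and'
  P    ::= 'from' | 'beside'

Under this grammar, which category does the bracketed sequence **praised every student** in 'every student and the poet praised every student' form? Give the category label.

VP

[S [NP [NP [Det every] [N student]] [Conj and] [NP [Det the] [N poet]]] [VP [V praised] [NP [Det every] [N student]]]]
The span 'praised every student' is the VP node built by VP → V NP.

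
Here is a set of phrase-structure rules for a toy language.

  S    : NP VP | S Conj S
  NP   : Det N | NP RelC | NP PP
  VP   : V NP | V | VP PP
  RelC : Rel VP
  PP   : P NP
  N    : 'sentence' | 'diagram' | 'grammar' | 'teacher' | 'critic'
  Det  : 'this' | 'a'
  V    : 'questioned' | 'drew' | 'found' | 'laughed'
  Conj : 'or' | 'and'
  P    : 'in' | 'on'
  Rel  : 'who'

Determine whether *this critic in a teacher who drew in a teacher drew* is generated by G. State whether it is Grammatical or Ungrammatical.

[S [NP [NP [NP [Det this] [N critic]] [PP [P in] [NP [Det a] [N teacher]]]] [RelC [Rel who] [VP [VP [V drew]] [PP [P in] [NP [Det a] [N teacher]]]]]] [VP [V drew]]]
Each bracket corresponds to one application of a listed rule, so the string is derivable from S.

Grammatical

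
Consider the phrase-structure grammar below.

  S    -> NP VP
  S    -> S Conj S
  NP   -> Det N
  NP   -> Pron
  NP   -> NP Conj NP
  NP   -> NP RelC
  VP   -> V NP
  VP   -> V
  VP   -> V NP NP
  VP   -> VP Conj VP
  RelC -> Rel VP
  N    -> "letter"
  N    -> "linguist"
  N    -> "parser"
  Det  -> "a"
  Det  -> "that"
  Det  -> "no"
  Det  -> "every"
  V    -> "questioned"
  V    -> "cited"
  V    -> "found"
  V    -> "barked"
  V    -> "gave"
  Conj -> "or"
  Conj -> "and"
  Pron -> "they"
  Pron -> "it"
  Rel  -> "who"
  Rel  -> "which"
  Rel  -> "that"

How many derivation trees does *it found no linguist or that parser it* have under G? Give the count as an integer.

[S [NP [Pron it]] [VP [V found] [NP [NP [Det no] [N linguist]] [Conj or] [NP [Det that] [N parser]]] [NP [Pron it]]]]
No rule offers an alternative attachment or grouping for any span, so this is the only derivation.

1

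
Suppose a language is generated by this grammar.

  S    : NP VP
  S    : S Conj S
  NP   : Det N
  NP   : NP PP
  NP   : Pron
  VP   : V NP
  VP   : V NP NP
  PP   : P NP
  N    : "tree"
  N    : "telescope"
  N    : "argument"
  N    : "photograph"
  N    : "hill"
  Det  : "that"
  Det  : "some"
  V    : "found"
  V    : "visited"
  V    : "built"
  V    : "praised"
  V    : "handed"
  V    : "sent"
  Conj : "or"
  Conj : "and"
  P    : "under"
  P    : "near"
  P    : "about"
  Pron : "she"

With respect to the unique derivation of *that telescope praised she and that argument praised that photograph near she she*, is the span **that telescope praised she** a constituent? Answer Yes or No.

Yes

[S [S [NP [Det that] [N telescope]] [VP [V praised] [NP [Pron she]]]] [Conj and] [S [NP [Det that] [N argument]] [VP [V praised] [NP [NP [Det that] [N photograph]] [PP [P near] [NP [Pron she]]]] [NP [Pron she]]]]]
The words 'that telescope praised she' are exhaustively dominated by a single S node (built by S → NP VP), so they form a constituent.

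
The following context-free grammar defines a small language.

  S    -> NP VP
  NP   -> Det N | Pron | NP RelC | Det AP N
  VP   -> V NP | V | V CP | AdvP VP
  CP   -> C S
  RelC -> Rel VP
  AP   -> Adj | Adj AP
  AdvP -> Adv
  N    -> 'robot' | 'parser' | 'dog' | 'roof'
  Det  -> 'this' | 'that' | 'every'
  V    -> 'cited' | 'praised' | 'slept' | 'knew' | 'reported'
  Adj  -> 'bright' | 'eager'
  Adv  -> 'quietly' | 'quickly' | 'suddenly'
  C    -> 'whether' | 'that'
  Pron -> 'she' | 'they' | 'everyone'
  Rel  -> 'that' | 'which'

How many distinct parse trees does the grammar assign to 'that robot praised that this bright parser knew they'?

1

[S [NP [Det that] [N robot]] [VP [V praised] [CP [C that] [S [NP [Det this] [AP [Adj bright]] [N parser]] [VP [V knew] [NP [Pron they]]]]]]]
No rule offers an alternative attachment or grouping for any span, so this is the only derivation.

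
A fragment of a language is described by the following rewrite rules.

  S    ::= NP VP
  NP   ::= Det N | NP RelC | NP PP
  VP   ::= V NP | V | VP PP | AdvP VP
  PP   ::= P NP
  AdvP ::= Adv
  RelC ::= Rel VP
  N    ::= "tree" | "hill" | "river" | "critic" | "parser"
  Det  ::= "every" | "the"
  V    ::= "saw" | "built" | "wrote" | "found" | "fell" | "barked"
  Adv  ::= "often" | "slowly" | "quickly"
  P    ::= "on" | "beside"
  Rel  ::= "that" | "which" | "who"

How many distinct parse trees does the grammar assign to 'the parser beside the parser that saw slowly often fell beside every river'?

Two of the 6 distinct bracketings:
[S [NP [NP [NP [Det the] [N parser]] [PP [P beside] [NP [Det the] [N parser]]]] [RelC [Rel that] [VP [V saw]]]] [VP [VP [AdvP [Adv slowly]] [VP [AdvP [Adv often]] [VP [V fell]]]] [PP [P beside] [NP [Det every] [N river]]]]]
[S [NP [NP [NP [Det the] [N parser]] [PP [P beside] [NP [Det the] [N parser]]]] [RelC [Rel that] [VP [V saw]]]] [VP [AdvP [Adv slowly]] [VP [VP [AdvP [Adv often]] [VP [V fell]]] [PP [P beside] [NP [Det every] [N river]]]]]]
The trees differ in how a recursive rule is bracketed over the same span.

6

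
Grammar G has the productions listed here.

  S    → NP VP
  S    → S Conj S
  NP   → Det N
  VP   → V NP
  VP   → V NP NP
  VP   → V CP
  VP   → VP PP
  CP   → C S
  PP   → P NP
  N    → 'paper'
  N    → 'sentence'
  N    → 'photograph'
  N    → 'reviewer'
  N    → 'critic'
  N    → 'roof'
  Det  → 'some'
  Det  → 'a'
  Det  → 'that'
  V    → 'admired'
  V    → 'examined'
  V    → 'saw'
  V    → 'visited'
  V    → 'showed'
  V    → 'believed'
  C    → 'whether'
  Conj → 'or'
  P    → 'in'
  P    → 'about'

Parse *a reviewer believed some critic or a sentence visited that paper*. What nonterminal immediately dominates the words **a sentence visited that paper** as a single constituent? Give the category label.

[S [S [NP [Det a] [N reviewer]] [VP [V believed] [NP [Det some] [N critic]]]] [Conj or] [S [NP [Det a] [N sentence]] [VP [V visited] [NP [Det that] [N paper]]]]]
The span 'a sentence visited that paper' is the S node built by S → NP VP.

S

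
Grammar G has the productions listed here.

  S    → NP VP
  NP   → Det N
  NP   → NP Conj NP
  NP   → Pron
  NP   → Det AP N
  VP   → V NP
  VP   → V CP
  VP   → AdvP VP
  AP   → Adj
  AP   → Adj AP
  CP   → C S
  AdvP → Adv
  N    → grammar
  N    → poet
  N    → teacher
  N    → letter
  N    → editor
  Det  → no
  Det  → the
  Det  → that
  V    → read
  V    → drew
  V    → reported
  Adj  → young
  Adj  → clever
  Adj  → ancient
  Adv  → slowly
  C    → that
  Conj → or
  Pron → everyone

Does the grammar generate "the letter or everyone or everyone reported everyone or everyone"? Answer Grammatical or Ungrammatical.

Grammatical

[S [NP [NP [Det the] [N letter]] [Conj or] [NP [NP [Pron everyone]] [Conj or] [NP [Pron everyone]]]] [VP [V reported] [NP [NP [Pron everyone]] [Conj or] [NP [Pron everyone]]]]]
Every word is introduced by a lexical rule and the phrasal rules combine the resulting categories into a single S.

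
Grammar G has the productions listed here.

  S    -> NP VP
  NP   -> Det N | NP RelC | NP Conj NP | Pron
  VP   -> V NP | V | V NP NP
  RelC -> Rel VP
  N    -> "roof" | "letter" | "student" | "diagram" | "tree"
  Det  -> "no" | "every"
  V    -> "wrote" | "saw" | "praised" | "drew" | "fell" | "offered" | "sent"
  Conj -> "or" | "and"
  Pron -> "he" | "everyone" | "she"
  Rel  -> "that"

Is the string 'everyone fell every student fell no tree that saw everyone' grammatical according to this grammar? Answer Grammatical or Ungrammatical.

For S → NP VP, the only prefix that parses as NP is 'everyone', but the remainder 'fell every student fell no tree that saw everyone' is not a VP under these rules.

Ungrammatical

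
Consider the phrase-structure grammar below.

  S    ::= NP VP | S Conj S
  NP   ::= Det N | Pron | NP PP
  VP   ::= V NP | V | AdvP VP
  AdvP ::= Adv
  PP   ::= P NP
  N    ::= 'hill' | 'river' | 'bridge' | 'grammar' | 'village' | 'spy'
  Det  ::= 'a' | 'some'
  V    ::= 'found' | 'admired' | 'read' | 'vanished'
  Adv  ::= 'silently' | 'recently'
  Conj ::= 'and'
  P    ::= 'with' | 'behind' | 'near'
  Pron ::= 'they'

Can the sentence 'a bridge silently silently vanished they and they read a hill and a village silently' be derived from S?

Ungrammatical

For S → NP VP, the only prefix that parses as NP is 'a bridge', but the remainder 'silently silently vanished they and they read a hill and a village silently' is not a VP under these rules. The alternative S rule S → S Conj S likewise has no satisfying split.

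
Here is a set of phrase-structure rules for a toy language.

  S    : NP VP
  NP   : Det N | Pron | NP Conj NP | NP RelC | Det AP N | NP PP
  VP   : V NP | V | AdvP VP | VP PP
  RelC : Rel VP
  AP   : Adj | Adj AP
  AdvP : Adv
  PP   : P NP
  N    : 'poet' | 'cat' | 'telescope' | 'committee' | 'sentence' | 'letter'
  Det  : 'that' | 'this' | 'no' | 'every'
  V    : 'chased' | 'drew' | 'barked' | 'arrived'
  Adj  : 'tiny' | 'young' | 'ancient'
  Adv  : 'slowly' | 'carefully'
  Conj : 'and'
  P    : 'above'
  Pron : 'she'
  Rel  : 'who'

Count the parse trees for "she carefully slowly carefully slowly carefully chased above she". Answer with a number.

6

Two of the 6 distinct bracketings:
[S [NP [Pron she]] [VP [AdvP [Adv carefully]] [VP [AdvP [Adv slowly]] [VP [AdvP [Adv carefully]] [VP [AdvP [Adv slowly]] [VP [AdvP [Adv carefully]] [VP [VP [V chased]] [PP [P above] [NP [Pron she]]]]]]]]]]
[S [NP [Pron she]] [VP [AdvP [Adv carefully]] [VP [AdvP [Adv slowly]] [VP [AdvP [Adv carefully]] [VP [AdvP [Adv slowly]] [VP [VP [AdvP [Adv carefully]] [VP [V chased]]] [PP [P above] [NP [Pron she]]]]]]]]]
The trees differ in how a recursive rule is bracketed over the same span.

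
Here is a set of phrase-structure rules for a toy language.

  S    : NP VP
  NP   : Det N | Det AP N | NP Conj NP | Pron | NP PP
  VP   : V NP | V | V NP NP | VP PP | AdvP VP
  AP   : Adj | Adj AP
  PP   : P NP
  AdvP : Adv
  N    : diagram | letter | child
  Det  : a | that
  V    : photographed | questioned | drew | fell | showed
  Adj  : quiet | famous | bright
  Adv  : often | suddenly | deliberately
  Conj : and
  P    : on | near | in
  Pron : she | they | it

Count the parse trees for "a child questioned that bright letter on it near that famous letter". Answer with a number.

5

Two of the 5 distinct bracketings:
[S [NP [Det a] [N child]] [VP [V questioned] [NP [NP [Det that] [AP [Adj bright]] [N letter]] [PP [P on] [NP [NP [Pron it]] [PP [P near] [NP [Det that] [AP [Adj famous]] [N letter]]]]]]]]
[S [NP [Det a] [N child]] [VP [V questioned] [NP [NP [NP [Det that] [AP [Adj bright]] [N letter]] [PP [P on] [NP [Pron it]]]] [PP [P near] [NP [Det that] [AP [Adj famous]] [N letter]]]]]]
The trees differ in how a recursive rule is bracketed over the same span.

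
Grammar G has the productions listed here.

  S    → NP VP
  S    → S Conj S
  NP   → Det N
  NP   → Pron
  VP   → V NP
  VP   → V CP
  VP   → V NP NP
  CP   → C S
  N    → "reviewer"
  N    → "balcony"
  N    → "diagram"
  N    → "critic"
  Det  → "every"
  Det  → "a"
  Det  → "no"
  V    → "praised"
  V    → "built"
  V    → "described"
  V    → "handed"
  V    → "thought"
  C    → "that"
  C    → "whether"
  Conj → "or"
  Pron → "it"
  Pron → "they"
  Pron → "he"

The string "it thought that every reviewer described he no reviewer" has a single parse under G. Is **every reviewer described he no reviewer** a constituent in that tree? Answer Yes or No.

[S [NP [Pron it]] [VP [V thought] [CP [C that] [S [NP [Det every] [N reviewer]] [VP [V described] [NP [Pron he]] [NP [Det no] [N reviewer]]]]]]]
The words 'every reviewer described he no reviewer' are exhaustively dominated by a single S node (built by S → NP VP), so they form a constituent.

Yes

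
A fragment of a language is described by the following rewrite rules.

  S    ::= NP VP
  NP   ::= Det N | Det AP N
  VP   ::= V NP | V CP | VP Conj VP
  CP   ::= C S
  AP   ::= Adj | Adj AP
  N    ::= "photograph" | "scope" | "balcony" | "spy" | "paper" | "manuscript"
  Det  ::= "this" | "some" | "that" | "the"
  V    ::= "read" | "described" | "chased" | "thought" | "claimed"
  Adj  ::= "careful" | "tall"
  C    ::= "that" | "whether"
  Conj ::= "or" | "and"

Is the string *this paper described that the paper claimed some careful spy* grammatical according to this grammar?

[S [NP [Det this] [N paper]] [VP [V described] [CP [C that] [S [NP [Det the] [N paper]] [VP [V claimed] [NP [Det some] [AP [Adj careful]] [N spy]]]]]]]
The bracketing above is licensed at every node by one of the given productions, with S at the root.

Grammatical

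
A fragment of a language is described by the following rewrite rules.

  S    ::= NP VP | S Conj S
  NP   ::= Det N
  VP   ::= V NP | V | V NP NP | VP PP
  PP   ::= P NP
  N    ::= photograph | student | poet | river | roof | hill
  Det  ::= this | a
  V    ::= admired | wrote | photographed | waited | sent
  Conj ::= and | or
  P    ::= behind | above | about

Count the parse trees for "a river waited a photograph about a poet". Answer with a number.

[S [NP [Det a] [N river]] [VP [VP [V waited] [NP [Det a] [N photograph]]] [PP [P about] [NP [Det a] [N poet]]]]]
No rule offers an alternative attachment or grouping for any span, so this is the only derivation.

1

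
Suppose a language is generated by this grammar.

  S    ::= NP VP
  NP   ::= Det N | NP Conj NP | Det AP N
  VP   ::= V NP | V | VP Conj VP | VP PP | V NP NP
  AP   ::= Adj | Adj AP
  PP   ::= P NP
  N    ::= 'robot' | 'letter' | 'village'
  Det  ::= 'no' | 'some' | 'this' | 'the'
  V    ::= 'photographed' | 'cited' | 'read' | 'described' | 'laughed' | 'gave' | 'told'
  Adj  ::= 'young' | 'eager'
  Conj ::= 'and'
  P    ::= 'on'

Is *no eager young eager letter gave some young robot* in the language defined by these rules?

Grammatical

S
  NP
    Det: no
    AP
      Adj: eager
      AP
        Adj: young
        AP
          Adj: eager
    N: letter
  VP
    V: gave
    NP
      Det: some
      AP
        Adj: young
      N: robot
The bracketing above is licensed at every node by one of the given productions, with S at the root.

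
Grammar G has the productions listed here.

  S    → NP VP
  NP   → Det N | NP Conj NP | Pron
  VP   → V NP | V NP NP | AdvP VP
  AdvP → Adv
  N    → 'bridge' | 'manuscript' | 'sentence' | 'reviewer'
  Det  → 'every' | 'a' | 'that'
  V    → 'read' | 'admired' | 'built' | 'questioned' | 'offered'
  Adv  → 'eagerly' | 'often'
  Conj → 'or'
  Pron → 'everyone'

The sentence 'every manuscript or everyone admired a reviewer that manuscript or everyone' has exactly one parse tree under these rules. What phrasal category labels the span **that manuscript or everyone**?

S
  NP
    NP
      Det: every
      N: manuscript
    Conj: or
    NP
      Pron: everyone
  VP
    V: admired
    NP
      Det: a
      N: reviewer
    NP
      NP
        Det: that
        N: manuscript
      Conj: or
      NP
        Pron: everyone
The span 'that manuscript or everyone' is the NP node built by NP → NP Conj NP.

NP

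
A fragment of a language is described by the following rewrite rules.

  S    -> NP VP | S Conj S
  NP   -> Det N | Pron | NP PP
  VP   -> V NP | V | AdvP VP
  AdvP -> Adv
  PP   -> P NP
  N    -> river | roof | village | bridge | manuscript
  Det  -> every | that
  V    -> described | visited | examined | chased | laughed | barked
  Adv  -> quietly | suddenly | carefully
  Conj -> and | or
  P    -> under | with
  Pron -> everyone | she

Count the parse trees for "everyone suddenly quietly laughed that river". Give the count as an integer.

1

[S [NP [Pron everyone]] [VP [AdvP [Adv suddenly]] [VP [AdvP [Adv quietly]] [VP [V laughed] [NP [Det that] [N river]]]]]]
No rule offers an alternative attachment or grouping for any span, so this is the only derivation.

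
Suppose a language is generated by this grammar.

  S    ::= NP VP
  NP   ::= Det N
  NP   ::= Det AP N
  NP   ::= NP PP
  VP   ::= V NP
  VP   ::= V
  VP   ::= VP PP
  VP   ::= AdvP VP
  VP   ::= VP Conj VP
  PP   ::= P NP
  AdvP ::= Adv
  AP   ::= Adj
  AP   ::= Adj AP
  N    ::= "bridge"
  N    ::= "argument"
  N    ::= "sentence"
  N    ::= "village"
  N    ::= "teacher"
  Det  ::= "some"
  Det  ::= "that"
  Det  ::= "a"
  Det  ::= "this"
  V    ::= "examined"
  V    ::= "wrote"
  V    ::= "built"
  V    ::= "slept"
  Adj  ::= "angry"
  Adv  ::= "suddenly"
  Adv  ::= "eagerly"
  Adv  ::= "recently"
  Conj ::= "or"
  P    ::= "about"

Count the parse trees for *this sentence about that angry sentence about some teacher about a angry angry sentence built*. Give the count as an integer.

Two of the 5 distinct bracketings:
[S [NP [NP [Det this] [N sentence]] [PP [P about] [NP [NP [Det that] [AP [Adj angry]] [N sentence]] [PP [P about] [NP [NP [Det some] [N teacher]] [PP [P about] [NP [Det a] [AP [Adj angry] [AP [Adj angry]]] [N sentence]]]]]]]] [VP [V built]]]
[S [NP [NP [Det this] [N sentence]] [PP [P about] [NP [NP [NP [Det that] [AP [Adj angry]] [N sentence]] [PP [P about] [NP [Det some] [N teacher]]]] [PP [P about] [NP [Det a] [AP [Adj angry] [AP [Adj angry]]] [N sentence]]]]]] [VP [V built]]]
The trees differ in how a recursive rule is bracketed over the same span.

5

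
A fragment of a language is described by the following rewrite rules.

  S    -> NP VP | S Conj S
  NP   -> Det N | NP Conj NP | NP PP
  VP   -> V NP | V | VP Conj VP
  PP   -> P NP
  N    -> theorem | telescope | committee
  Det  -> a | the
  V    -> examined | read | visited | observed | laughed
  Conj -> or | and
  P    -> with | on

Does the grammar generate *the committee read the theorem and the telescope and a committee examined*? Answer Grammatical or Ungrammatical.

[S [S [NP [Det the] [N committee]] [VP [V read] [NP [Det the] [N theorem]]]] [Conj and] [S [NP [NP [Det the] [N telescope]] [Conj and] [NP [Det a] [N committee]]] [VP [V examined]]]]
The bracketing above is licensed at every node by one of the given productions, with S at the root.

Grammatical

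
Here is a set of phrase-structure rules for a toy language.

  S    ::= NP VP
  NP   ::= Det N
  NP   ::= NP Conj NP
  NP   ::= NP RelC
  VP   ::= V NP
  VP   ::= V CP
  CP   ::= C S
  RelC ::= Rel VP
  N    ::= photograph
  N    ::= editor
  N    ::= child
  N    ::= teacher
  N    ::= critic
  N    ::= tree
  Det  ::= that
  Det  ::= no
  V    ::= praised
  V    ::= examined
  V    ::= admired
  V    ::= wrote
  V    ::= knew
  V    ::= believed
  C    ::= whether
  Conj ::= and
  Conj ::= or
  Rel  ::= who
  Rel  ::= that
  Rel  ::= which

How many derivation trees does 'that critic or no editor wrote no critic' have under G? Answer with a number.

1

[S [NP [NP [Det that] [N critic]] [Conj or] [NP [Det no] [N editor]]] [VP [V wrote] [NP [Det no] [N critic]]]]
No rule offers an alternative attachment or grouping for any span, so this is the only derivation.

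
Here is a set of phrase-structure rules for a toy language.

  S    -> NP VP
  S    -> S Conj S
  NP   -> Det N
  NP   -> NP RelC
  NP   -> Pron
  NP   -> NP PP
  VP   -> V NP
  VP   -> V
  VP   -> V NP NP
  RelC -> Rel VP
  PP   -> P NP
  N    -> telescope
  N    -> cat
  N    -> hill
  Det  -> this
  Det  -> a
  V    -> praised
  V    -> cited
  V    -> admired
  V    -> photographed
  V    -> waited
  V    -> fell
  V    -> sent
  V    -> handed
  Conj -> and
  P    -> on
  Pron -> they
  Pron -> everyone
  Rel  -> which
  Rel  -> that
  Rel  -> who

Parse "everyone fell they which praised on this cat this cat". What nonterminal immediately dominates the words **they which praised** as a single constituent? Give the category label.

NP

[S [NP [Pron everyone]] [VP [V fell] [NP [NP [NP [Pron they]] [RelC [Rel which] [VP [V praised]]]] [PP [P on] [NP [Det this] [N cat]]]] [NP [Det this] [N cat]]]]
The span 'they which praised' is the NP node built by NP → NP RelC.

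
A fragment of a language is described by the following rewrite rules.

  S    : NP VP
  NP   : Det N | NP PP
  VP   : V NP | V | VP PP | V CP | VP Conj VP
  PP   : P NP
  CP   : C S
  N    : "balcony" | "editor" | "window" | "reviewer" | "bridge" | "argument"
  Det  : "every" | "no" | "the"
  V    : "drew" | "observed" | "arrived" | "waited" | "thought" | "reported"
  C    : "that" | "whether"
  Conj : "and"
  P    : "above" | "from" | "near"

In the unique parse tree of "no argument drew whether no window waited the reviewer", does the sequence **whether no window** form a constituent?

No

[S [NP [Det no] [N argument]] [VP [V drew] [CP [C whether] [S [NP [Det no] [N window]] [VP [V waited] [NP [Det the] [N reviewer]]]]]]]
The smallest constituent containing 'whether no window' is the CP spanning 'whether no window waited the reviewer'; no single node in the tree dominates exactly the given words.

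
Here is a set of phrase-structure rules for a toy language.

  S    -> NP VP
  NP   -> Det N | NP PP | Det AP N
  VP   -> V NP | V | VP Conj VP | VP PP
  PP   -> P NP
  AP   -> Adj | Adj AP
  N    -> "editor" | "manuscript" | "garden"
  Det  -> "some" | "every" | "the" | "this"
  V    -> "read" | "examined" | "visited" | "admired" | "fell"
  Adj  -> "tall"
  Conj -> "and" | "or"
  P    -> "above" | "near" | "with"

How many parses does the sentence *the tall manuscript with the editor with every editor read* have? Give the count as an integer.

2

The two bracketings:
[S [NP [NP [Det the] [AP [Adj tall]] [N manuscript]] [PP [P with] [NP [NP [Det the] [N editor]] [PP [P with] [NP [Det every] [N editor]]]]]] [VP [V read]]]
[S [NP [NP [NP [Det the] [AP [Adj tall]] [N manuscript]] [PP [P with] [NP [Det the] [N editor]]]] [PP [P with] [NP [Det every] [N editor]]]] [VP [V read]]]
The trees differ in how a recursive rule is bracketed over the same span.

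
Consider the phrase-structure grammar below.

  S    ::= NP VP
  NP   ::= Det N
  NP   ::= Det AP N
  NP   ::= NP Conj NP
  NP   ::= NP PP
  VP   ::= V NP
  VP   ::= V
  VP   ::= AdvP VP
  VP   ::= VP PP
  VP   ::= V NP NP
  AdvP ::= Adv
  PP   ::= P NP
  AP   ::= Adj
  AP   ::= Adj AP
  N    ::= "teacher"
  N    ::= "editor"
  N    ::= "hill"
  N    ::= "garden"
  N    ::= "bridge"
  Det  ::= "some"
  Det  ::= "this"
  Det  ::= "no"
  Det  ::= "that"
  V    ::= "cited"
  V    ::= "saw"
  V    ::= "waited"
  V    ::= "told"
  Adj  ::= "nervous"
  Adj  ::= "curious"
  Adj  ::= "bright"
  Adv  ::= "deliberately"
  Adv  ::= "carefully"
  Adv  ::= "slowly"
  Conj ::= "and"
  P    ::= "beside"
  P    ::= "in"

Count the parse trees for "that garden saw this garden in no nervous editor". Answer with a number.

2

The two bracketings:
[S [NP [Det that] [N garden]] [VP [V saw] [NP [NP [Det this] [N garden]] [PP [P in] [NP [Det no] [AP [Adj nervous]] [N editor]]]]]]
[S [NP [Det that] [N garden]] [VP [VP [V saw] [NP [Det this] [N garden]]] [PP [P in] [NP [Det no] [AP [Adj nervous]] [N editor]]]]]
The difference turns on whether NP → NP PP is used at the relevant span, versus an alternative expansion of NP.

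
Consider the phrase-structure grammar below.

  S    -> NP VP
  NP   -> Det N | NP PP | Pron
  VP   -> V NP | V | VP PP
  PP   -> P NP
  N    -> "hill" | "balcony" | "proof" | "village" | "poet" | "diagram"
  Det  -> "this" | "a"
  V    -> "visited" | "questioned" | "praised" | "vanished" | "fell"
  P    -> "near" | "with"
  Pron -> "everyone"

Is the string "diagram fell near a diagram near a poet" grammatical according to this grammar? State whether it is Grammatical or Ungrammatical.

For S → NP VP, no prefix of the string parses as an NP.

Ungrammatical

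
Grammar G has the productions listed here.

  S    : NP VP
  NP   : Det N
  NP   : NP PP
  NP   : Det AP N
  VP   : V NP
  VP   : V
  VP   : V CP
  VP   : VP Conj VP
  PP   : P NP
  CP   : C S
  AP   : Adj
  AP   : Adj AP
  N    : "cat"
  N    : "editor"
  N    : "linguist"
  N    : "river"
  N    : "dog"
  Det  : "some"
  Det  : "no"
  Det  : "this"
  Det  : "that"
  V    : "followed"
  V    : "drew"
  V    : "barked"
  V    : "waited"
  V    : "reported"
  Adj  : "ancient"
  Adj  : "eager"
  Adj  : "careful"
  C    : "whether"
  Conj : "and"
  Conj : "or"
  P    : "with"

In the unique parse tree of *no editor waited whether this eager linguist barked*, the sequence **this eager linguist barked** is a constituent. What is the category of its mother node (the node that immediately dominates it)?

S
  NP
    Det: no
    N: editor
  VP
    V: waited
    CP
      C: whether
      S
        NP
          Det: this
          AP
            Adj: eager
          N: linguist
        VP
          V: barked
The span 'this eager linguist barked' is the S node built by S → NP VP.
Its mother is the CP built by CP → C S.

CP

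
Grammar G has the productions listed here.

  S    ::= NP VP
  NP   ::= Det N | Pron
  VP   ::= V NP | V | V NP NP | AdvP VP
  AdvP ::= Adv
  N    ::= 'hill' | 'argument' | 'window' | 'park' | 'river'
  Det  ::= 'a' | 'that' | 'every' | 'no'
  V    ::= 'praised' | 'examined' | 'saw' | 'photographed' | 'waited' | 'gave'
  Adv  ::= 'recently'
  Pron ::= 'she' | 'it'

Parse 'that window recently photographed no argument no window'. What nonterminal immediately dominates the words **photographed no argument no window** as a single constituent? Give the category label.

S
  NP
    Det: that
    N: window
  VP
    AdvP
      Adv: recently
    VP
      V: photographed
      NP
        Det: no
        N: argument
      NP
        Det: no
        N: window
The span 'photographed no argument no window' is the VP node built by VP → V NP NP.

VP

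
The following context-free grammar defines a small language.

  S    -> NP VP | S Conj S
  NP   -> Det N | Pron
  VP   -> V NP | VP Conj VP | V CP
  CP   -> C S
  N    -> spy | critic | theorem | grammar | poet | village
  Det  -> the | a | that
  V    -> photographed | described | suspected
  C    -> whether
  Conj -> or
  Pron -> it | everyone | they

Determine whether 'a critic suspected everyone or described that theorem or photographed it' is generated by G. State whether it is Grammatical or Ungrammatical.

Grammatical

S
  NP
    Det: a
    N: critic
  VP
    VP
      V: suspected
      NP
        Pron: everyone
    Conj: or
    VP
      VP
        V: described
        NP
          Det: that
          N: theorem
      Conj: or
      VP
        V: photographed
        NP
          Pron: it
The bracketing above is licensed at every node by one of the given productions, with S at the root.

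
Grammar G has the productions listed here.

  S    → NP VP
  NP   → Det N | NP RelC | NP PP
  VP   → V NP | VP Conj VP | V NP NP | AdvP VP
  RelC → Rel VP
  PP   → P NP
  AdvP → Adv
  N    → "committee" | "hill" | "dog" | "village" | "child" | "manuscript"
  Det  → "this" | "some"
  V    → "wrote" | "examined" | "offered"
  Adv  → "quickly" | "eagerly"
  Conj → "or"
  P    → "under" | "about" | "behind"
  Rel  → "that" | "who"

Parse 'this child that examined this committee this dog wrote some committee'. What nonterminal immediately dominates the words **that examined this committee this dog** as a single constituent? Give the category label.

S
  NP
    NP
      Det: this
      N: child
    RelC
      Rel: that
      VP
        V: examined
        NP
          Det: this
          N: committee
        NP
          Det: this
          N: dog
  VP
    V: wrote
    NP
      Det: some
      N: committee
The span 'that examined this committee this dog' is the RelC node built by RelC → Rel VP.

RelC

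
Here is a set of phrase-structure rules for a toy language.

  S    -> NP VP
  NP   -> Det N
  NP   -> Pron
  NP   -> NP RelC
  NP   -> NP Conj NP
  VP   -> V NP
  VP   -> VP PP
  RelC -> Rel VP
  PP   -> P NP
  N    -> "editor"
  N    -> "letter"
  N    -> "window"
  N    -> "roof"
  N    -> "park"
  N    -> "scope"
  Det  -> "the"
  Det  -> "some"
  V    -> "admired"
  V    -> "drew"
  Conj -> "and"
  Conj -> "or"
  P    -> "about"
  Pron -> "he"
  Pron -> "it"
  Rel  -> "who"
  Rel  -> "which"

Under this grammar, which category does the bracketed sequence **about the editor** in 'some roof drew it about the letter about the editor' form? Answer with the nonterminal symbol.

S
  NP
    Det: some
    N: roof
  VP
    VP
      VP
        V: drew
        NP
          Pron: it
      PP
        P: about
        NP
          Det: the
          N: letter
    PP
      P: about
      NP
        Det: the
        N: editor
The span 'about the editor' is the PP node built by PP → P NP.

PP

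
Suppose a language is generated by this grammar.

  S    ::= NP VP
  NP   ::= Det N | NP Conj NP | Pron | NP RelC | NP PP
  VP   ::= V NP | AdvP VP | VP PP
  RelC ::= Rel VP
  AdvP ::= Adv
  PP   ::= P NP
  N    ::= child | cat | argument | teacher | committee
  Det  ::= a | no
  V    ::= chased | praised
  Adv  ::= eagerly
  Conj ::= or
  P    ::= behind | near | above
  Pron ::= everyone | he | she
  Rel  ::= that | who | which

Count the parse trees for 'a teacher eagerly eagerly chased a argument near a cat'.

Two of the 4 distinct bracketings:
[S [NP [Det a] [N teacher]] [VP [AdvP [Adv eagerly]] [VP [AdvP [Adv eagerly]] [VP [V chased] [NP [NP [Det a] [N argument]] [PP [P near] [NP [Det a] [N cat]]]]]]]]
[S [NP [Det a] [N teacher]] [VP [AdvP [Adv eagerly]] [VP [AdvP [Adv eagerly]] [VP [VP [V chased] [NP [Det a] [N argument]]] [PP [P near] [NP [Det a] [N cat]]]]]]]
The difference turns on whether NP → NP PP is used at the relevant span, versus an alternative expansion of NP.

4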